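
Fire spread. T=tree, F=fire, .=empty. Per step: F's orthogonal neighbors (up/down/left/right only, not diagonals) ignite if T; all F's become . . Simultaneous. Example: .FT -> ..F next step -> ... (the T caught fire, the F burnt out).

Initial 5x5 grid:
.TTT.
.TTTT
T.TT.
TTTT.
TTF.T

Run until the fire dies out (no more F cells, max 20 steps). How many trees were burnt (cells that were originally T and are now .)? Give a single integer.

Answer: 16

Derivation:
Step 1: +2 fires, +1 burnt (F count now 2)
Step 2: +4 fires, +2 burnt (F count now 4)
Step 3: +3 fires, +4 burnt (F count now 3)
Step 4: +4 fires, +3 burnt (F count now 4)
Step 5: +3 fires, +4 burnt (F count now 3)
Step 6: +0 fires, +3 burnt (F count now 0)
Fire out after step 6
Initially T: 17, now '.': 24
Total burnt (originally-T cells now '.'): 16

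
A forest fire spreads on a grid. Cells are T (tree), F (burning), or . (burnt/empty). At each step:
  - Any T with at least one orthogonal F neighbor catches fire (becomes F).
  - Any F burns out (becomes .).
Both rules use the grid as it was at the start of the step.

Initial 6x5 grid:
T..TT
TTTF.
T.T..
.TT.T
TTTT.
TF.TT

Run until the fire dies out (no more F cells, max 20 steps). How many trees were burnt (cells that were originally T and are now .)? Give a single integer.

Step 1: +4 fires, +2 burnt (F count now 4)
Step 2: +6 fires, +4 burnt (F count now 6)
Step 3: +3 fires, +6 burnt (F count now 3)
Step 4: +3 fires, +3 burnt (F count now 3)
Step 5: +1 fires, +3 burnt (F count now 1)
Step 6: +0 fires, +1 burnt (F count now 0)
Fire out after step 6
Initially T: 18, now '.': 29
Total burnt (originally-T cells now '.'): 17

Answer: 17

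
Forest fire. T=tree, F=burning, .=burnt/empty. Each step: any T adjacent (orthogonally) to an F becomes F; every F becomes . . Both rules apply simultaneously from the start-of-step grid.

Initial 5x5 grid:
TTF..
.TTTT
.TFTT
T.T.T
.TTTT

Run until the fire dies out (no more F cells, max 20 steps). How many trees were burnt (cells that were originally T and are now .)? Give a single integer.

Step 1: +5 fires, +2 burnt (F count now 5)
Step 2: +5 fires, +5 burnt (F count now 5)
Step 3: +4 fires, +5 burnt (F count now 4)
Step 4: +1 fires, +4 burnt (F count now 1)
Step 5: +0 fires, +1 burnt (F count now 0)
Fire out after step 5
Initially T: 16, now '.': 24
Total burnt (originally-T cells now '.'): 15

Answer: 15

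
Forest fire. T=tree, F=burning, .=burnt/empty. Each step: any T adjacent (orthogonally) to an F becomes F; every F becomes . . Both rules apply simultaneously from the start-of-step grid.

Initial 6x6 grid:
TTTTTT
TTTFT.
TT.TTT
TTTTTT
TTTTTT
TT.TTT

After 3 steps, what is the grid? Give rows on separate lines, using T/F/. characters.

Step 1: 4 trees catch fire, 1 burn out
  TTTFTT
  TTF.F.
  TT.FTT
  TTTTTT
  TTTTTT
  TT.TTT
Step 2: 5 trees catch fire, 4 burn out
  TTF.FT
  TF....
  TT..FT
  TTTFTT
  TTTTTT
  TT.TTT
Step 3: 8 trees catch fire, 5 burn out
  TF...F
  F.....
  TF...F
  TTF.FT
  TTTFTT
  TT.TTT

TF...F
F.....
TF...F
TTF.FT
TTTFTT
TT.TTT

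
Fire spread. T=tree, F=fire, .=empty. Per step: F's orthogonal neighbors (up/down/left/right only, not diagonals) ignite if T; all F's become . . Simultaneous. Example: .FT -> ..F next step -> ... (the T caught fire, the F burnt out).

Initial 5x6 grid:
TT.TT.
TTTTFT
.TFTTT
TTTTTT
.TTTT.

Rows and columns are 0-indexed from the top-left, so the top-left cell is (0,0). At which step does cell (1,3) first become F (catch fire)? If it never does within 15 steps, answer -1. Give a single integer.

Step 1: cell (1,3)='F' (+8 fires, +2 burnt)
  -> target ignites at step 1
Step 2: cell (1,3)='.' (+7 fires, +8 burnt)
Step 3: cell (1,3)='.' (+7 fires, +7 burnt)
Step 4: cell (1,3)='.' (+1 fires, +7 burnt)
Step 5: cell (1,3)='.' (+0 fires, +1 burnt)
  fire out at step 5

1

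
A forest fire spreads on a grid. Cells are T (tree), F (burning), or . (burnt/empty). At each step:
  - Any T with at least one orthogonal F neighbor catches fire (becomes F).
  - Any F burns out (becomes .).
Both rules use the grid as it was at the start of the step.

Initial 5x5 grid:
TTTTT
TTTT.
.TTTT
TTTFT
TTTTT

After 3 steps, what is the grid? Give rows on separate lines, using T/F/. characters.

Step 1: 4 trees catch fire, 1 burn out
  TTTTT
  TTTT.
  .TTFT
  TTF.F
  TTTFT
Step 2: 6 trees catch fire, 4 burn out
  TTTTT
  TTTF.
  .TF.F
  TF...
  TTF.F
Step 3: 5 trees catch fire, 6 burn out
  TTTFT
  TTF..
  .F...
  F....
  TF...

TTTFT
TTF..
.F...
F....
TF...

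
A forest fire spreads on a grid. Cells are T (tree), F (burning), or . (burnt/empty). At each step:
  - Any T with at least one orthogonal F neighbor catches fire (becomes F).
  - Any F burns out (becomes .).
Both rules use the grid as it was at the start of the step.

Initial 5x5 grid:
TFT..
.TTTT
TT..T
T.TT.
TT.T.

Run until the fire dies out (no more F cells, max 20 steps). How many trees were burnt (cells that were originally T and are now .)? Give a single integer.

Step 1: +3 fires, +1 burnt (F count now 3)
Step 2: +2 fires, +3 burnt (F count now 2)
Step 3: +2 fires, +2 burnt (F count now 2)
Step 4: +2 fires, +2 burnt (F count now 2)
Step 5: +2 fires, +2 burnt (F count now 2)
Step 6: +1 fires, +2 burnt (F count now 1)
Step 7: +0 fires, +1 burnt (F count now 0)
Fire out after step 7
Initially T: 15, now '.': 22
Total burnt (originally-T cells now '.'): 12

Answer: 12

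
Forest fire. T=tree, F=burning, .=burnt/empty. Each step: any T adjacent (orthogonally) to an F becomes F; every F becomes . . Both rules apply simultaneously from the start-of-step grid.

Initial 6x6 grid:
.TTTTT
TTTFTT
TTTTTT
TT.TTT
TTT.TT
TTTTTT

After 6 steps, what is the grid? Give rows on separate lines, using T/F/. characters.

Step 1: 4 trees catch fire, 1 burn out
  .TTFTT
  TTF.FT
  TTTFTT
  TT.TTT
  TTT.TT
  TTTTTT
Step 2: 7 trees catch fire, 4 burn out
  .TF.FT
  TF...F
  TTF.FT
  TT.FTT
  TTT.TT
  TTTTTT
Step 3: 6 trees catch fire, 7 burn out
  .F...F
  F.....
  TF...F
  TT..FT
  TTT.TT
  TTTTTT
Step 4: 4 trees catch fire, 6 burn out
  ......
  ......
  F.....
  TF...F
  TTT.FT
  TTTTTT
Step 5: 4 trees catch fire, 4 burn out
  ......
  ......
  ......
  F.....
  TFT..F
  TTTTFT
Step 6: 5 trees catch fire, 4 burn out
  ......
  ......
  ......
  ......
  F.F...
  TFTF.F

......
......
......
......
F.F...
TFTF.F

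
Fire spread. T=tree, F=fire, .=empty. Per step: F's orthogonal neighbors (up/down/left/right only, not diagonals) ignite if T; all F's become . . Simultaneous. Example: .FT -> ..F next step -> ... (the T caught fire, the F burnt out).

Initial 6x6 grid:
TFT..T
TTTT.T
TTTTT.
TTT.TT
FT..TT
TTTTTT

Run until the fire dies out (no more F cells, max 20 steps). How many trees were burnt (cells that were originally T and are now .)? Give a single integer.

Answer: 25

Derivation:
Step 1: +6 fires, +2 burnt (F count now 6)
Step 2: +6 fires, +6 burnt (F count now 6)
Step 3: +4 fires, +6 burnt (F count now 4)
Step 4: +2 fires, +4 burnt (F count now 2)
Step 5: +2 fires, +2 burnt (F count now 2)
Step 6: +3 fires, +2 burnt (F count now 3)
Step 7: +2 fires, +3 burnt (F count now 2)
Step 8: +0 fires, +2 burnt (F count now 0)
Fire out after step 8
Initially T: 27, now '.': 34
Total burnt (originally-T cells now '.'): 25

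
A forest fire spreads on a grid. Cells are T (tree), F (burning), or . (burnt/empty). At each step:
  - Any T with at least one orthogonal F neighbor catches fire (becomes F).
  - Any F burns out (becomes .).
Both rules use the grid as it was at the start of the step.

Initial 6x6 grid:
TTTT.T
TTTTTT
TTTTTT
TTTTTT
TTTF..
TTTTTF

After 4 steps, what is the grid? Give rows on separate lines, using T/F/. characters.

Step 1: 4 trees catch fire, 2 burn out
  TTTT.T
  TTTTTT
  TTTTTT
  TTTFTT
  TTF...
  TTTFF.
Step 2: 5 trees catch fire, 4 burn out
  TTTT.T
  TTTTTT
  TTTFTT
  TTF.FT
  TF....
  TTF...
Step 3: 7 trees catch fire, 5 burn out
  TTTT.T
  TTTFTT
  TTF.FT
  TF...F
  F.....
  TF....
Step 4: 7 trees catch fire, 7 burn out
  TTTF.T
  TTF.FT
  TF...F
  F.....
  ......
  F.....

TTTF.T
TTF.FT
TF...F
F.....
......
F.....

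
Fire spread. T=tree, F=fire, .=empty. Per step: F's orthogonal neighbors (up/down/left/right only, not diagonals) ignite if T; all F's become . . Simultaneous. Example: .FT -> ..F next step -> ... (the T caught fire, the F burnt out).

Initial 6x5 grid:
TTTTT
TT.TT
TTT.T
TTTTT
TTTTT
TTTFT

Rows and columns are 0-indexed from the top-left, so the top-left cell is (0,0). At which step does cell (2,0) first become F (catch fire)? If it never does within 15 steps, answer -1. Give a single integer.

Step 1: cell (2,0)='T' (+3 fires, +1 burnt)
Step 2: cell (2,0)='T' (+4 fires, +3 burnt)
Step 3: cell (2,0)='T' (+4 fires, +4 burnt)
Step 4: cell (2,0)='T' (+4 fires, +4 burnt)
Step 5: cell (2,0)='T' (+3 fires, +4 burnt)
Step 6: cell (2,0)='F' (+4 fires, +3 burnt)
  -> target ignites at step 6
Step 7: cell (2,0)='.' (+3 fires, +4 burnt)
Step 8: cell (2,0)='.' (+2 fires, +3 burnt)
Step 9: cell (2,0)='.' (+0 fires, +2 burnt)
  fire out at step 9

6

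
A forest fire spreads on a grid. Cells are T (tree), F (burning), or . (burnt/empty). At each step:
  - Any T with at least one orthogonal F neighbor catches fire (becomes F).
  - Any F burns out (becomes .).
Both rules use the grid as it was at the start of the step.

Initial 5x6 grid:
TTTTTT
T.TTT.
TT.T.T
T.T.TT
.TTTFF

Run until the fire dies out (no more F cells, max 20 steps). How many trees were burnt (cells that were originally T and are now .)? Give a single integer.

Step 1: +3 fires, +2 burnt (F count now 3)
Step 2: +2 fires, +3 burnt (F count now 2)
Step 3: +2 fires, +2 burnt (F count now 2)
Step 4: +0 fires, +2 burnt (F count now 0)
Fire out after step 4
Initially T: 21, now '.': 16
Total burnt (originally-T cells now '.'): 7

Answer: 7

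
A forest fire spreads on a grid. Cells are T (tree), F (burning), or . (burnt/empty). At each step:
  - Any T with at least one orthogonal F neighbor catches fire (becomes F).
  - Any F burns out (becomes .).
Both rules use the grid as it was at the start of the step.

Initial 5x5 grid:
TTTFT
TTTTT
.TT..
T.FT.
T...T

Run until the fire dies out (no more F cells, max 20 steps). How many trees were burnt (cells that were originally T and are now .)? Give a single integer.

Step 1: +5 fires, +2 burnt (F count now 5)
Step 2: +4 fires, +5 burnt (F count now 4)
Step 3: +2 fires, +4 burnt (F count now 2)
Step 4: +1 fires, +2 burnt (F count now 1)
Step 5: +0 fires, +1 burnt (F count now 0)
Fire out after step 5
Initially T: 15, now '.': 22
Total burnt (originally-T cells now '.'): 12

Answer: 12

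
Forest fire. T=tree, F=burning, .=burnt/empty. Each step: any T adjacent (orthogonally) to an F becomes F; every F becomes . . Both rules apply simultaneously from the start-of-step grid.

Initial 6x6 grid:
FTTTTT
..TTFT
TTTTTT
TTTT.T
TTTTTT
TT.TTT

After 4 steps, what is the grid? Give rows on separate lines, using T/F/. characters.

Step 1: 5 trees catch fire, 2 burn out
  .FTTFT
  ..TF.F
  TTTTFT
  TTTT.T
  TTTTTT
  TT.TTT
Step 2: 6 trees catch fire, 5 burn out
  ..FF.F
  ..F...
  TTTF.F
  TTTT.T
  TTTTTT
  TT.TTT
Step 3: 3 trees catch fire, 6 burn out
  ......
  ......
  TTF...
  TTTF.F
  TTTTTT
  TT.TTT
Step 4: 4 trees catch fire, 3 burn out
  ......
  ......
  TF....
  TTF...
  TTTFTF
  TT.TTT

......
......
TF....
TTF...
TTTFTF
TT.TTT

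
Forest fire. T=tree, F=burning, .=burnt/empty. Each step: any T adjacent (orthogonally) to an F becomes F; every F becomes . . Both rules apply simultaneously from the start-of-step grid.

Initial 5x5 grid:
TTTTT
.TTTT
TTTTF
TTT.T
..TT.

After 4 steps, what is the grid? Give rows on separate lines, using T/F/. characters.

Step 1: 3 trees catch fire, 1 burn out
  TTTTT
  .TTTF
  TTTF.
  TTT.F
  ..TT.
Step 2: 3 trees catch fire, 3 burn out
  TTTTF
  .TTF.
  TTF..
  TTT..
  ..TT.
Step 3: 4 trees catch fire, 3 burn out
  TTTF.
  .TF..
  TF...
  TTF..
  ..TT.
Step 4: 5 trees catch fire, 4 burn out
  TTF..
  .F...
  F....
  TF...
  ..FT.

TTF..
.F...
F....
TF...
..FT.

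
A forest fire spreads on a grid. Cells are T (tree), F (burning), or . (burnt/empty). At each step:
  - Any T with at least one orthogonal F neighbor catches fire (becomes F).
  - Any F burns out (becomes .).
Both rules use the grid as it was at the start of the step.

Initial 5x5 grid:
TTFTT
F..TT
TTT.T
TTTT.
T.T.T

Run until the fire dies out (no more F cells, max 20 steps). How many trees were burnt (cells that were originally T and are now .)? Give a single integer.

Step 1: +4 fires, +2 burnt (F count now 4)
Step 2: +4 fires, +4 burnt (F count now 4)
Step 3: +4 fires, +4 burnt (F count now 4)
Step 4: +2 fires, +4 burnt (F count now 2)
Step 5: +2 fires, +2 burnt (F count now 2)
Step 6: +0 fires, +2 burnt (F count now 0)
Fire out after step 6
Initially T: 17, now '.': 24
Total burnt (originally-T cells now '.'): 16

Answer: 16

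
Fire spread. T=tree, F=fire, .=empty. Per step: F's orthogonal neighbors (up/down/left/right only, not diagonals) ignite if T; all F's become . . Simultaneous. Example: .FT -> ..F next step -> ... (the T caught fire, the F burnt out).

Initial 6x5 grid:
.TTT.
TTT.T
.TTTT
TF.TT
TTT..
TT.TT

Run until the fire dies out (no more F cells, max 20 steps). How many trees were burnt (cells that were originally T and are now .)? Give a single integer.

Answer: 19

Derivation:
Step 1: +3 fires, +1 burnt (F count now 3)
Step 2: +5 fires, +3 burnt (F count now 5)
Step 3: +5 fires, +5 burnt (F count now 5)
Step 4: +3 fires, +5 burnt (F count now 3)
Step 5: +3 fires, +3 burnt (F count now 3)
Step 6: +0 fires, +3 burnt (F count now 0)
Fire out after step 6
Initially T: 21, now '.': 28
Total burnt (originally-T cells now '.'): 19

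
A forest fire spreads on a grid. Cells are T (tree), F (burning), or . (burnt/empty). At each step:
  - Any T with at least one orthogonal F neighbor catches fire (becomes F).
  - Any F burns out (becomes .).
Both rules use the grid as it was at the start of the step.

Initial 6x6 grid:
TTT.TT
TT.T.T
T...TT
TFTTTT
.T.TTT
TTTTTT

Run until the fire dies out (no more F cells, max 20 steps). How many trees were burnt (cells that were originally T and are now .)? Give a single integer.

Answer: 26

Derivation:
Step 1: +3 fires, +1 burnt (F count now 3)
Step 2: +3 fires, +3 burnt (F count now 3)
Step 3: +5 fires, +3 burnt (F count now 5)
Step 4: +6 fires, +5 burnt (F count now 6)
Step 5: +4 fires, +6 burnt (F count now 4)
Step 6: +3 fires, +4 burnt (F count now 3)
Step 7: +1 fires, +3 burnt (F count now 1)
Step 8: +1 fires, +1 burnt (F count now 1)
Step 9: +0 fires, +1 burnt (F count now 0)
Fire out after step 9
Initially T: 27, now '.': 35
Total burnt (originally-T cells now '.'): 26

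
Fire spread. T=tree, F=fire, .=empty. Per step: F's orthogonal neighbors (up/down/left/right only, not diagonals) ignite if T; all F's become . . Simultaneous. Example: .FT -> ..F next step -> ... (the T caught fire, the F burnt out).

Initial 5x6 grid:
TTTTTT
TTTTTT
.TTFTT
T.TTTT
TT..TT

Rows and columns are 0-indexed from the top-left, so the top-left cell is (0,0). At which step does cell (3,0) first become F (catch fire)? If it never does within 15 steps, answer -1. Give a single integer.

Step 1: cell (3,0)='T' (+4 fires, +1 burnt)
Step 2: cell (3,0)='T' (+7 fires, +4 burnt)
Step 3: cell (3,0)='T' (+6 fires, +7 burnt)
Step 4: cell (3,0)='T' (+4 fires, +6 burnt)
Step 5: cell (3,0)='T' (+1 fires, +4 burnt)
Step 6: cell (3,0)='T' (+0 fires, +1 burnt)
  fire out at step 6
Target never catches fire within 15 steps

-1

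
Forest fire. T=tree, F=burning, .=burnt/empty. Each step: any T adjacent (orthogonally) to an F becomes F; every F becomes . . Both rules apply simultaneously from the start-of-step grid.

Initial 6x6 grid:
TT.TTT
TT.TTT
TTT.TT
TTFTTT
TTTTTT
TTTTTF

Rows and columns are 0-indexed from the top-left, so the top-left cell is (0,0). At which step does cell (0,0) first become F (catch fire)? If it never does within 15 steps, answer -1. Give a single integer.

Step 1: cell (0,0)='T' (+6 fires, +2 burnt)
Step 2: cell (0,0)='T' (+9 fires, +6 burnt)
Step 3: cell (0,0)='T' (+6 fires, +9 burnt)
Step 4: cell (0,0)='T' (+5 fires, +6 burnt)
Step 5: cell (0,0)='F' (+4 fires, +5 burnt)
  -> target ignites at step 5
Step 6: cell (0,0)='.' (+1 fires, +4 burnt)
Step 7: cell (0,0)='.' (+0 fires, +1 burnt)
  fire out at step 7

5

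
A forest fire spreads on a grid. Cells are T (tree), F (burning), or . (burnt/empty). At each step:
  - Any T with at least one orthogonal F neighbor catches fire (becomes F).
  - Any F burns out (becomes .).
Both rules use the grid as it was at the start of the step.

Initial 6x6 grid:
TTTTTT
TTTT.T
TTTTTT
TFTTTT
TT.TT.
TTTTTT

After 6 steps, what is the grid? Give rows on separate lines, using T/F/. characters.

Step 1: 4 trees catch fire, 1 burn out
  TTTTTT
  TTTT.T
  TFTTTT
  F.FTTT
  TF.TT.
  TTTTTT
Step 2: 6 trees catch fire, 4 burn out
  TTTTTT
  TFTT.T
  F.FTTT
  ...FTT
  F..TT.
  TFTTTT
Step 3: 8 trees catch fire, 6 burn out
  TFTTTT
  F.FT.T
  ...FTT
  ....FT
  ...FT.
  F.FTTT
Step 4: 7 trees catch fire, 8 burn out
  F.FTTT
  ...F.T
  ....FT
  .....F
  ....F.
  ...FTT
Step 5: 3 trees catch fire, 7 burn out
  ...FTT
  .....T
  .....F
  ......
  ......
  ....FT
Step 6: 3 trees catch fire, 3 burn out
  ....FT
  .....F
  ......
  ......
  ......
  .....F

....FT
.....F
......
......
......
.....F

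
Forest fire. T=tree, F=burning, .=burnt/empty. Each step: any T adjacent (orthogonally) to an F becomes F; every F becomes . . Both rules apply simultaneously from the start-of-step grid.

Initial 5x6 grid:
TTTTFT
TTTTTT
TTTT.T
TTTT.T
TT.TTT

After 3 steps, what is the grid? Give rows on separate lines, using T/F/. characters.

Step 1: 3 trees catch fire, 1 burn out
  TTTF.F
  TTTTFT
  TTTT.T
  TTTT.T
  TT.TTT
Step 2: 3 trees catch fire, 3 burn out
  TTF...
  TTTF.F
  TTTT.T
  TTTT.T
  TT.TTT
Step 3: 4 trees catch fire, 3 burn out
  TF....
  TTF...
  TTTF.F
  TTTT.T
  TT.TTT

TF....
TTF...
TTTF.F
TTTT.T
TT.TTT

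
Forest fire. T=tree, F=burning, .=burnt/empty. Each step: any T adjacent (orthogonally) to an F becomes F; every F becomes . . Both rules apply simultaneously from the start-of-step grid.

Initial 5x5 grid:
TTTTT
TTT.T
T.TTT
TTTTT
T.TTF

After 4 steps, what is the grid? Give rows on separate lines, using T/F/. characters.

Step 1: 2 trees catch fire, 1 burn out
  TTTTT
  TTT.T
  T.TTT
  TTTTF
  T.TF.
Step 2: 3 trees catch fire, 2 burn out
  TTTTT
  TTT.T
  T.TTF
  TTTF.
  T.F..
Step 3: 3 trees catch fire, 3 burn out
  TTTTT
  TTT.F
  T.TF.
  TTF..
  T....
Step 4: 3 trees catch fire, 3 burn out
  TTTTF
  TTT..
  T.F..
  TF...
  T....

TTTTF
TTT..
T.F..
TF...
T....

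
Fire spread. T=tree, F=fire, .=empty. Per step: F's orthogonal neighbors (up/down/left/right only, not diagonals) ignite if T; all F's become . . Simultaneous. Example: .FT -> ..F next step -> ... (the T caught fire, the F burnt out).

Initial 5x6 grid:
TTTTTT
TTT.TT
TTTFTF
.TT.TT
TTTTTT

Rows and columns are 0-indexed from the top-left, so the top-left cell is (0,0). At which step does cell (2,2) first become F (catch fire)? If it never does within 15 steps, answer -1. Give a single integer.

Step 1: cell (2,2)='F' (+4 fires, +2 burnt)
  -> target ignites at step 1
Step 2: cell (2,2)='.' (+7 fires, +4 burnt)
Step 3: cell (2,2)='.' (+7 fires, +7 burnt)
Step 4: cell (2,2)='.' (+5 fires, +7 burnt)
Step 5: cell (2,2)='.' (+2 fires, +5 burnt)
Step 6: cell (2,2)='.' (+0 fires, +2 burnt)
  fire out at step 6

1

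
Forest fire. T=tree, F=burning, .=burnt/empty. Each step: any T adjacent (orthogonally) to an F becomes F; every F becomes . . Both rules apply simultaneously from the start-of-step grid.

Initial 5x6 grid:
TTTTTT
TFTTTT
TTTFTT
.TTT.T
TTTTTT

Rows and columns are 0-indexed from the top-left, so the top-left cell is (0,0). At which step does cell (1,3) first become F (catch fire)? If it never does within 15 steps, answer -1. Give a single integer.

Step 1: cell (1,3)='F' (+8 fires, +2 burnt)
  -> target ignites at step 1
Step 2: cell (1,3)='.' (+9 fires, +8 burnt)
Step 3: cell (1,3)='.' (+6 fires, +9 burnt)
Step 4: cell (1,3)='.' (+3 fires, +6 burnt)
Step 5: cell (1,3)='.' (+0 fires, +3 burnt)
  fire out at step 5

1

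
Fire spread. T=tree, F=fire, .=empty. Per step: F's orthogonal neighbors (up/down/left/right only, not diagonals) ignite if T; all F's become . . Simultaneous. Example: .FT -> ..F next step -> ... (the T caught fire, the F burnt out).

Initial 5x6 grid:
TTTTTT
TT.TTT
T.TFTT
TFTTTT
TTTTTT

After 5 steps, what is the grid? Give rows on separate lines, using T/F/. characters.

Step 1: 7 trees catch fire, 2 burn out
  TTTTTT
  TT.FTT
  T.F.FT
  F.FFTT
  TFTTTT
Step 2: 8 trees catch fire, 7 burn out
  TTTFTT
  TT..FT
  F....F
  ....FT
  F.FFTT
Step 3: 6 trees catch fire, 8 burn out
  TTF.FT
  FT...F
  ......
  .....F
  ....FT
Step 4: 5 trees catch fire, 6 burn out
  FF...F
  .F....
  ......
  ......
  .....F
Step 5: 0 trees catch fire, 5 burn out
  ......
  ......
  ......
  ......
  ......

......
......
......
......
......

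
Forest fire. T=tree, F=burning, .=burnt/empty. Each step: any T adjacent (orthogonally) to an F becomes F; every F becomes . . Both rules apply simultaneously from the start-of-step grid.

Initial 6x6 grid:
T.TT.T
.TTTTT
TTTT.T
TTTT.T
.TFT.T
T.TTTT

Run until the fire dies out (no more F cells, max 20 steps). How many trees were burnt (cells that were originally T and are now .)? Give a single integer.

Step 1: +4 fires, +1 burnt (F count now 4)
Step 2: +4 fires, +4 burnt (F count now 4)
Step 3: +5 fires, +4 burnt (F count now 5)
Step 4: +5 fires, +5 burnt (F count now 5)
Step 5: +3 fires, +5 burnt (F count now 3)
Step 6: +2 fires, +3 burnt (F count now 2)
Step 7: +2 fires, +2 burnt (F count now 2)
Step 8: +0 fires, +2 burnt (F count now 0)
Fire out after step 8
Initially T: 27, now '.': 34
Total burnt (originally-T cells now '.'): 25

Answer: 25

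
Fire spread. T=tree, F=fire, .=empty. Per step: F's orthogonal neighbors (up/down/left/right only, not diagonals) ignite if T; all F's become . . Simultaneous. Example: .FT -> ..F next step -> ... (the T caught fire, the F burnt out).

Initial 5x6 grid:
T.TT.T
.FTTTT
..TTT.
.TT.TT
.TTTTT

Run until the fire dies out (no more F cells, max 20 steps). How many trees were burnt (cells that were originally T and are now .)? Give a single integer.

Step 1: +1 fires, +1 burnt (F count now 1)
Step 2: +3 fires, +1 burnt (F count now 3)
Step 3: +4 fires, +3 burnt (F count now 4)
Step 4: +4 fires, +4 burnt (F count now 4)
Step 5: +4 fires, +4 burnt (F count now 4)
Step 6: +2 fires, +4 burnt (F count now 2)
Step 7: +1 fires, +2 burnt (F count now 1)
Step 8: +0 fires, +1 burnt (F count now 0)
Fire out after step 8
Initially T: 20, now '.': 29
Total burnt (originally-T cells now '.'): 19

Answer: 19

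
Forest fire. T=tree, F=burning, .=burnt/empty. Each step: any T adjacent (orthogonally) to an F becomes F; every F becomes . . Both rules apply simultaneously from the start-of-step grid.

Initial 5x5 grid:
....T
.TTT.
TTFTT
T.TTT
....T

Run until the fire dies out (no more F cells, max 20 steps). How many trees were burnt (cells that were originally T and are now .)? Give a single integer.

Step 1: +4 fires, +1 burnt (F count now 4)
Step 2: +5 fires, +4 burnt (F count now 5)
Step 3: +2 fires, +5 burnt (F count now 2)
Step 4: +1 fires, +2 burnt (F count now 1)
Step 5: +0 fires, +1 burnt (F count now 0)
Fire out after step 5
Initially T: 13, now '.': 24
Total burnt (originally-T cells now '.'): 12

Answer: 12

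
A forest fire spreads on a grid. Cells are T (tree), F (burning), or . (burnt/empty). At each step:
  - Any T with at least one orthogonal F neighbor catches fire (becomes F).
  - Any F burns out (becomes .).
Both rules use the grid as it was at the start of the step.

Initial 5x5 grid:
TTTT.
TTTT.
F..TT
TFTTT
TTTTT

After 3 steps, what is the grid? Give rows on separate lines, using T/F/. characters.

Step 1: 4 trees catch fire, 2 burn out
  TTTT.
  FTTT.
  ...TT
  F.FTT
  TFTTT
Step 2: 5 trees catch fire, 4 burn out
  FTTT.
  .FTT.
  ...TT
  ...FT
  F.FTT
Step 3: 5 trees catch fire, 5 burn out
  .FTT.
  ..FT.
  ...FT
  ....F
  ...FT

.FTT.
..FT.
...FT
....F
...FT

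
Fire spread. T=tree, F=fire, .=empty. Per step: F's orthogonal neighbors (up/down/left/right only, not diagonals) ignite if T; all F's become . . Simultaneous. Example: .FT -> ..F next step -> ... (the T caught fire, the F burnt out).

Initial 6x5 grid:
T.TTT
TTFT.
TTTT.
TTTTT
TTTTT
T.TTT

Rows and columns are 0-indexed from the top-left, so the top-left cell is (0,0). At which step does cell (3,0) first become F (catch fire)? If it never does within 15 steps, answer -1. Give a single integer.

Step 1: cell (3,0)='T' (+4 fires, +1 burnt)
Step 2: cell (3,0)='T' (+5 fires, +4 burnt)
Step 3: cell (3,0)='T' (+6 fires, +5 burnt)
Step 4: cell (3,0)='F' (+5 fires, +6 burnt)
  -> target ignites at step 4
Step 5: cell (3,0)='.' (+3 fires, +5 burnt)
Step 6: cell (3,0)='.' (+2 fires, +3 burnt)
Step 7: cell (3,0)='.' (+0 fires, +2 burnt)
  fire out at step 7

4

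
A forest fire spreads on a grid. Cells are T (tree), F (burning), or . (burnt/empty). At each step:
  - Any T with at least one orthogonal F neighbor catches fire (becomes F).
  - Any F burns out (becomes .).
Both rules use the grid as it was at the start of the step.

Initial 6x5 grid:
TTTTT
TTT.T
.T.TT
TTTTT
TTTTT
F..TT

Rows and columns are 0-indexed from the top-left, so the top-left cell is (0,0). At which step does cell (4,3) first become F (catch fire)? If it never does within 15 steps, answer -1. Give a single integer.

Step 1: cell (4,3)='T' (+1 fires, +1 burnt)
Step 2: cell (4,3)='T' (+2 fires, +1 burnt)
Step 3: cell (4,3)='T' (+2 fires, +2 burnt)
Step 4: cell (4,3)='F' (+3 fires, +2 burnt)
  -> target ignites at step 4
Step 5: cell (4,3)='.' (+4 fires, +3 burnt)
Step 6: cell (4,3)='.' (+6 fires, +4 burnt)
Step 7: cell (4,3)='.' (+3 fires, +6 burnt)
Step 8: cell (4,3)='.' (+2 fires, +3 burnt)
Step 9: cell (4,3)='.' (+1 fires, +2 burnt)
Step 10: cell (4,3)='.' (+0 fires, +1 burnt)
  fire out at step 10

4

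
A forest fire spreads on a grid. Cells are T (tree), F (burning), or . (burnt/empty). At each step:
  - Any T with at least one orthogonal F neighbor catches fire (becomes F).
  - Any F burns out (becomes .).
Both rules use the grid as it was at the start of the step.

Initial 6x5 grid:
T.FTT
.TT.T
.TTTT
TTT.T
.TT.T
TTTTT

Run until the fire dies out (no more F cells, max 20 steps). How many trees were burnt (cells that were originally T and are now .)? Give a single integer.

Answer: 21

Derivation:
Step 1: +2 fires, +1 burnt (F count now 2)
Step 2: +3 fires, +2 burnt (F count now 3)
Step 3: +4 fires, +3 burnt (F count now 4)
Step 4: +3 fires, +4 burnt (F count now 3)
Step 5: +4 fires, +3 burnt (F count now 4)
Step 6: +3 fires, +4 burnt (F count now 3)
Step 7: +2 fires, +3 burnt (F count now 2)
Step 8: +0 fires, +2 burnt (F count now 0)
Fire out after step 8
Initially T: 22, now '.': 29
Total burnt (originally-T cells now '.'): 21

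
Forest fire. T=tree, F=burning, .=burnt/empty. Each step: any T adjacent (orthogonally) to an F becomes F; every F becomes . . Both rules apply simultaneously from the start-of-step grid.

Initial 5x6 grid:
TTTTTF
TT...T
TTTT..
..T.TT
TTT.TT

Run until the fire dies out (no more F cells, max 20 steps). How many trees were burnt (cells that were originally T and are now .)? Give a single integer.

Step 1: +2 fires, +1 burnt (F count now 2)
Step 2: +1 fires, +2 burnt (F count now 1)
Step 3: +1 fires, +1 burnt (F count now 1)
Step 4: +1 fires, +1 burnt (F count now 1)
Step 5: +2 fires, +1 burnt (F count now 2)
Step 6: +2 fires, +2 burnt (F count now 2)
Step 7: +2 fires, +2 burnt (F count now 2)
Step 8: +2 fires, +2 burnt (F count now 2)
Step 9: +1 fires, +2 burnt (F count now 1)
Step 10: +1 fires, +1 burnt (F count now 1)
Step 11: +1 fires, +1 burnt (F count now 1)
Step 12: +0 fires, +1 burnt (F count now 0)
Fire out after step 12
Initially T: 20, now '.': 26
Total burnt (originally-T cells now '.'): 16

Answer: 16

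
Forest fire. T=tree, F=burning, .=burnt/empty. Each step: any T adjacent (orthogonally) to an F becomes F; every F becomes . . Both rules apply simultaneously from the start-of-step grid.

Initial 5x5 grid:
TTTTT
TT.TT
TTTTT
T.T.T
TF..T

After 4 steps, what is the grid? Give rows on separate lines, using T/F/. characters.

Step 1: 1 trees catch fire, 1 burn out
  TTTTT
  TT.TT
  TTTTT
  T.T.T
  F...T
Step 2: 1 trees catch fire, 1 burn out
  TTTTT
  TT.TT
  TTTTT
  F.T.T
  ....T
Step 3: 1 trees catch fire, 1 burn out
  TTTTT
  TT.TT
  FTTTT
  ..T.T
  ....T
Step 4: 2 trees catch fire, 1 burn out
  TTTTT
  FT.TT
  .FTTT
  ..T.T
  ....T

TTTTT
FT.TT
.FTTT
..T.T
....T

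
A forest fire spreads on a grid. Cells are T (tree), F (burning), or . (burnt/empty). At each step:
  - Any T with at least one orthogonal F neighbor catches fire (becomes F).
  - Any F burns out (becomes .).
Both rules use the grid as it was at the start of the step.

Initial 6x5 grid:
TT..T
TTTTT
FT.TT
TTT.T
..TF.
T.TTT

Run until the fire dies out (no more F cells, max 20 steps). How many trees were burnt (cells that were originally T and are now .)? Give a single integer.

Answer: 19

Derivation:
Step 1: +5 fires, +2 burnt (F count now 5)
Step 2: +6 fires, +5 burnt (F count now 6)
Step 3: +2 fires, +6 burnt (F count now 2)
Step 4: +1 fires, +2 burnt (F count now 1)
Step 5: +2 fires, +1 burnt (F count now 2)
Step 6: +2 fires, +2 burnt (F count now 2)
Step 7: +1 fires, +2 burnt (F count now 1)
Step 8: +0 fires, +1 burnt (F count now 0)
Fire out after step 8
Initially T: 20, now '.': 29
Total burnt (originally-T cells now '.'): 19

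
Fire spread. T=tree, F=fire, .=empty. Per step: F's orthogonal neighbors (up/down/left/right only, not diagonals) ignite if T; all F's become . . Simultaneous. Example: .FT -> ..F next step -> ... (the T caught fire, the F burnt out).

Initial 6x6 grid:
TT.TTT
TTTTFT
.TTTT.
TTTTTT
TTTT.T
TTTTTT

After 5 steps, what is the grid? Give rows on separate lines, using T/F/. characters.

Step 1: 4 trees catch fire, 1 burn out
  TT.TFT
  TTTF.F
  .TTTF.
  TTTTTT
  TTTT.T
  TTTTTT
Step 2: 5 trees catch fire, 4 burn out
  TT.F.F
  TTF...
  .TTF..
  TTTTFT
  TTTT.T
  TTTTTT
Step 3: 4 trees catch fire, 5 burn out
  TT....
  TF....
  .TF...
  TTTF.F
  TTTT.T
  TTTTTT
Step 4: 6 trees catch fire, 4 burn out
  TF....
  F.....
  .F....
  TTF...
  TTTF.F
  TTTTTT
Step 5: 5 trees catch fire, 6 burn out
  F.....
  ......
  ......
  TF....
  TTF...
  TTTFTF

F.....
......
......
TF....
TTF...
TTTFTF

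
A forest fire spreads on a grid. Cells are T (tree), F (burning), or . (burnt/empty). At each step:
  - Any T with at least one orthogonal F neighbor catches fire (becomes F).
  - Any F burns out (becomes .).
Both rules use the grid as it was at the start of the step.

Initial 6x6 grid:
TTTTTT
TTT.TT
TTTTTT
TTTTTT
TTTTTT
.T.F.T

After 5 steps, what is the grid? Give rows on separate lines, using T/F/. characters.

Step 1: 1 trees catch fire, 1 burn out
  TTTTTT
  TTT.TT
  TTTTTT
  TTTTTT
  TTTFTT
  .T...T
Step 2: 3 trees catch fire, 1 burn out
  TTTTTT
  TTT.TT
  TTTTTT
  TTTFTT
  TTF.FT
  .T...T
Step 3: 5 trees catch fire, 3 burn out
  TTTTTT
  TTT.TT
  TTTFTT
  TTF.FT
  TF...F
  .T...T
Step 4: 7 trees catch fire, 5 burn out
  TTTTTT
  TTT.TT
  TTF.FT
  TF...F
  F.....
  .F...F
Step 5: 5 trees catch fire, 7 burn out
  TTTTTT
  TTF.FT
  TF...F
  F.....
  ......
  ......

TTTTTT
TTF.FT
TF...F
F.....
......
......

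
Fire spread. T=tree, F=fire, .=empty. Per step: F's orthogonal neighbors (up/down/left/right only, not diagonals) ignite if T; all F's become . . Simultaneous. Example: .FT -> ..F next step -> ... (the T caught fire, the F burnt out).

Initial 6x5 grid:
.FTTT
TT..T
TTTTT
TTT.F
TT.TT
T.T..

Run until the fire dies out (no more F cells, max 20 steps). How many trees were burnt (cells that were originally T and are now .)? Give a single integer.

Step 1: +4 fires, +2 burnt (F count now 4)
Step 2: +6 fires, +4 burnt (F count now 6)
Step 3: +4 fires, +6 burnt (F count now 4)
Step 4: +3 fires, +4 burnt (F count now 3)
Step 5: +1 fires, +3 burnt (F count now 1)
Step 6: +1 fires, +1 burnt (F count now 1)
Step 7: +0 fires, +1 burnt (F count now 0)
Fire out after step 7
Initially T: 20, now '.': 29
Total burnt (originally-T cells now '.'): 19

Answer: 19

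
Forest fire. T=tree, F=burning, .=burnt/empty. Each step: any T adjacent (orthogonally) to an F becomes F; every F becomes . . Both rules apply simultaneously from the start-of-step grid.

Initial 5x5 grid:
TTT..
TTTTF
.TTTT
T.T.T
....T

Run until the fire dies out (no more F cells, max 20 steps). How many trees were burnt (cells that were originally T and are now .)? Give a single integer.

Answer: 14

Derivation:
Step 1: +2 fires, +1 burnt (F count now 2)
Step 2: +3 fires, +2 burnt (F count now 3)
Step 3: +4 fires, +3 burnt (F count now 4)
Step 4: +4 fires, +4 burnt (F count now 4)
Step 5: +1 fires, +4 burnt (F count now 1)
Step 6: +0 fires, +1 burnt (F count now 0)
Fire out after step 6
Initially T: 15, now '.': 24
Total burnt (originally-T cells now '.'): 14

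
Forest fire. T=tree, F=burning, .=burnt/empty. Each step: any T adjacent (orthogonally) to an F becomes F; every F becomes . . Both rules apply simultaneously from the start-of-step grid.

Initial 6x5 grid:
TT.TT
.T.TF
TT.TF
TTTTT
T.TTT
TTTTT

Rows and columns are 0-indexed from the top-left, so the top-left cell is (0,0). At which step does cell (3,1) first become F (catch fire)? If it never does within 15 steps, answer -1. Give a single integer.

Step 1: cell (3,1)='T' (+4 fires, +2 burnt)
Step 2: cell (3,1)='T' (+3 fires, +4 burnt)
Step 3: cell (3,1)='T' (+3 fires, +3 burnt)
Step 4: cell (3,1)='F' (+3 fires, +3 burnt)
  -> target ignites at step 4
Step 5: cell (3,1)='.' (+3 fires, +3 burnt)
Step 6: cell (3,1)='.' (+4 fires, +3 burnt)
Step 7: cell (3,1)='.' (+2 fires, +4 burnt)
Step 8: cell (3,1)='.' (+1 fires, +2 burnt)
Step 9: cell (3,1)='.' (+0 fires, +1 burnt)
  fire out at step 9

4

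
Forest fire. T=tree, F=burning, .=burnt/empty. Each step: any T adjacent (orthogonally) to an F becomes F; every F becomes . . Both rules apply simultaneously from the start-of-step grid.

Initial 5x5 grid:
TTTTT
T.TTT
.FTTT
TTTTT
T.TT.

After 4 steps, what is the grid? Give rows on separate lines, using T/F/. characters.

Step 1: 2 trees catch fire, 1 burn out
  TTTTT
  T.TTT
  ..FTT
  TFTTT
  T.TT.
Step 2: 4 trees catch fire, 2 burn out
  TTTTT
  T.FTT
  ...FT
  F.FTT
  T.TT.
Step 3: 6 trees catch fire, 4 burn out
  TTFTT
  T..FT
  ....F
  ...FT
  F.FT.
Step 4: 5 trees catch fire, 6 burn out
  TF.FT
  T...F
  .....
  ....F
  ...F.

TF.FT
T...F
.....
....F
...F.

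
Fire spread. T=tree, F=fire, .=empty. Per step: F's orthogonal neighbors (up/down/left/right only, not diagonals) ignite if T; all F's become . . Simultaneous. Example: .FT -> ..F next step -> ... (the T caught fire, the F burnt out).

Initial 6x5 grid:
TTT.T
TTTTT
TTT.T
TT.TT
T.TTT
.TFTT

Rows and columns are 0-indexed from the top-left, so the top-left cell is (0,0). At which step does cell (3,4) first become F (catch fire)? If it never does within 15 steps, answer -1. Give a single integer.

Step 1: cell (3,4)='T' (+3 fires, +1 burnt)
Step 2: cell (3,4)='T' (+2 fires, +3 burnt)
Step 3: cell (3,4)='T' (+2 fires, +2 burnt)
Step 4: cell (3,4)='F' (+1 fires, +2 burnt)
  -> target ignites at step 4
Step 5: cell (3,4)='.' (+1 fires, +1 burnt)
Step 6: cell (3,4)='.' (+1 fires, +1 burnt)
Step 7: cell (3,4)='.' (+2 fires, +1 burnt)
Step 8: cell (3,4)='.' (+1 fires, +2 burnt)
Step 9: cell (3,4)='.' (+3 fires, +1 burnt)
Step 10: cell (3,4)='.' (+3 fires, +3 burnt)
Step 11: cell (3,4)='.' (+3 fires, +3 burnt)
Step 12: cell (3,4)='.' (+1 fires, +3 burnt)
Step 13: cell (3,4)='.' (+1 fires, +1 burnt)
Step 14: cell (3,4)='.' (+0 fires, +1 burnt)
  fire out at step 14

4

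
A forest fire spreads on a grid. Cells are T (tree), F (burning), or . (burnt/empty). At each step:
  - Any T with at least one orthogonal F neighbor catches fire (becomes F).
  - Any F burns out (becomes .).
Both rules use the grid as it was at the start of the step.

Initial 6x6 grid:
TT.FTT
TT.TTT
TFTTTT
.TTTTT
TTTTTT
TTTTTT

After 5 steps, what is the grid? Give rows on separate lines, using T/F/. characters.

Step 1: 6 trees catch fire, 2 burn out
  TT..FT
  TF.FTT
  F.FTTT
  .FTTTT
  TTTTTT
  TTTTTT
Step 2: 7 trees catch fire, 6 burn out
  TF...F
  F...FT
  ...FTT
  ..FTTT
  TFTTTT
  TTTTTT
Step 3: 7 trees catch fire, 7 burn out
  F.....
  .....F
  ....FT
  ...FTT
  F.FTTT
  TFTTTT
Step 4: 5 trees catch fire, 7 burn out
  ......
  ......
  .....F
  ....FT
  ...FTT
  F.FTTT
Step 5: 3 trees catch fire, 5 burn out
  ......
  ......
  ......
  .....F
  ....FT
  ...FTT

......
......
......
.....F
....FT
...FTT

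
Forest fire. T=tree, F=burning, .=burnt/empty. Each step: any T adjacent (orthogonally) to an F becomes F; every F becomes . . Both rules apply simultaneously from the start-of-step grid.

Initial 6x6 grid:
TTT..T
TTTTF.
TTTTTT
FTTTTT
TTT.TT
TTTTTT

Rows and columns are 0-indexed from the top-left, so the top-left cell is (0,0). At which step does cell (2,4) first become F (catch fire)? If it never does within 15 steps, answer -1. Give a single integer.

Step 1: cell (2,4)='F' (+5 fires, +2 burnt)
  -> target ignites at step 1
Step 2: cell (2,4)='.' (+9 fires, +5 burnt)
Step 3: cell (2,4)='.' (+9 fires, +9 burnt)
Step 4: cell (2,4)='.' (+4 fires, +9 burnt)
Step 5: cell (2,4)='.' (+2 fires, +4 burnt)
Step 6: cell (2,4)='.' (+0 fires, +2 burnt)
  fire out at step 6

1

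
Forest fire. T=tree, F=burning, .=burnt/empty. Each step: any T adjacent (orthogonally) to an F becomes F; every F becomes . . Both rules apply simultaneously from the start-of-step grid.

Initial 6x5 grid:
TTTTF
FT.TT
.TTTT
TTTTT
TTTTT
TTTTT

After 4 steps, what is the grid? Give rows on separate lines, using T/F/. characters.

Step 1: 4 trees catch fire, 2 burn out
  FTTF.
  .F.TF
  .TTTT
  TTTTT
  TTTTT
  TTTTT
Step 2: 5 trees catch fire, 4 burn out
  .FF..
  ...F.
  .FTTF
  TTTTT
  TTTTT
  TTTTT
Step 3: 4 trees catch fire, 5 burn out
  .....
  .....
  ..FF.
  TFTTF
  TTTTT
  TTTTT
Step 4: 5 trees catch fire, 4 burn out
  .....
  .....
  .....
  F.FF.
  TFTTF
  TTTTT

.....
.....
.....
F.FF.
TFTTF
TTTTT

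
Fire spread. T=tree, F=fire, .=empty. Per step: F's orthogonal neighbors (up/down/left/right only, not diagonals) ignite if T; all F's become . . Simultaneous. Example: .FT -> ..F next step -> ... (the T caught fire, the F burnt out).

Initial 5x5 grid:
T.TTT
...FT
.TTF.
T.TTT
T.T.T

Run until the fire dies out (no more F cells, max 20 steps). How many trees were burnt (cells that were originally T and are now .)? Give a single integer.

Step 1: +4 fires, +2 burnt (F count now 4)
Step 2: +5 fires, +4 burnt (F count now 5)
Step 3: +2 fires, +5 burnt (F count now 2)
Step 4: +0 fires, +2 burnt (F count now 0)
Fire out after step 4
Initially T: 14, now '.': 22
Total burnt (originally-T cells now '.'): 11

Answer: 11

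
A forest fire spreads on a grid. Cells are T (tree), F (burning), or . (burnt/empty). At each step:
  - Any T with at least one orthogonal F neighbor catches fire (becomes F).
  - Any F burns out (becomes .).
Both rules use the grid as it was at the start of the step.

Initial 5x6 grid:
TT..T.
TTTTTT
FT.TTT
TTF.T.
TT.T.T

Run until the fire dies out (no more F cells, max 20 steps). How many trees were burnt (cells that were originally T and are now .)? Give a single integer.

Answer: 18

Derivation:
Step 1: +4 fires, +2 burnt (F count now 4)
Step 2: +4 fires, +4 burnt (F count now 4)
Step 3: +2 fires, +4 burnt (F count now 2)
Step 4: +1 fires, +2 burnt (F count now 1)
Step 5: +2 fires, +1 burnt (F count now 2)
Step 6: +3 fires, +2 burnt (F count now 3)
Step 7: +2 fires, +3 burnt (F count now 2)
Step 8: +0 fires, +2 burnt (F count now 0)
Fire out after step 8
Initially T: 20, now '.': 28
Total burnt (originally-T cells now '.'): 18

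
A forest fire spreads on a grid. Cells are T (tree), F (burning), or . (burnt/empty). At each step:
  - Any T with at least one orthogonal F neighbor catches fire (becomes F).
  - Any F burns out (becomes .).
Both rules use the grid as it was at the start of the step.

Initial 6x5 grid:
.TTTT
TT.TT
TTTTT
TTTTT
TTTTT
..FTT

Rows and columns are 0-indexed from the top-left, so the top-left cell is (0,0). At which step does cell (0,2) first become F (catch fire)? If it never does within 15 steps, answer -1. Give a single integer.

Step 1: cell (0,2)='T' (+2 fires, +1 burnt)
Step 2: cell (0,2)='T' (+4 fires, +2 burnt)
Step 3: cell (0,2)='T' (+5 fires, +4 burnt)
Step 4: cell (0,2)='T' (+4 fires, +5 burnt)
Step 5: cell (0,2)='T' (+4 fires, +4 burnt)
Step 6: cell (0,2)='T' (+4 fires, +4 burnt)
Step 7: cell (0,2)='F' (+2 fires, +4 burnt)
  -> target ignites at step 7
Step 8: cell (0,2)='.' (+0 fires, +2 burnt)
  fire out at step 8

7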